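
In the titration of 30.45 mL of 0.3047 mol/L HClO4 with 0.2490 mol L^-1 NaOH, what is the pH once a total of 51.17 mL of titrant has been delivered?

12.63

n(acid) = 0.3047 x 0.03045 = 0.009278 mol; n(NaOH) added = 0.2490 x 0.05117 = 0.01274 mol.
Base is in excess by 0.01274 - 0.009278 = 0.003463 mol in a total volume of 0.08162 L.
[OH^-] = 0.003463/0.08162 = 0.04243 M, so pOH = 1.37 and pH = 14.00 - 1.37 = 12.63.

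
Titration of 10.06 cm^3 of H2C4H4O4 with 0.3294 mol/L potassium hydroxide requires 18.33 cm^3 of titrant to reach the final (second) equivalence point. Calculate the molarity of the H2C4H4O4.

n(KOH) = 0.3294 x 0.01833 = 0.006038 mol.
At the final (second) equivalence point, 2 mol OH^- react per mol H2C4H4O4, so n(H2C4H4O4) = 0.006038 / 2 = 0.003019 mol.
[H2C4H4O4] = 0.003019 / 0.01006 L = 0.300 M.

0.300 M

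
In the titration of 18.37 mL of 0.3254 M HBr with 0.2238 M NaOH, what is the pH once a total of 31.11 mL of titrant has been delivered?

12.30

n(acid) = 0.3254 x 0.01837 = 0.005978 mol; n(NaOH) added = 0.2238 x 0.03111 = 0.006962 mol.
Base is in excess by 0.006962 - 0.005978 = 0.0009848 mol in a total volume of 0.04948 L.
[OH^-] = 0.0009848/0.04948 = 0.01990 M, so pOH = 1.70 and pH = 14.00 - 1.70 = 12.30.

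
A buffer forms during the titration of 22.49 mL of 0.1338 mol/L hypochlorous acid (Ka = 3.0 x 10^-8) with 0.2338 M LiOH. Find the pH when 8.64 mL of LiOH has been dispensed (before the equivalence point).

7.83

Initial n(HClO) = 0.1338 x 0.02249 = 0.003009 mol.
n(LiOH) added = 0.2338 x 0.008640 = 0.002020 mol, converting that many moles of HClO to ClO-.
Remaining n(HClO) = 0.0009891 mol; n(ClO-) = 0.002020 mol.
By Henderson-Hasselbalch, pH = pKa + log([A^-]/[HA]) = 7.52 + log(0.002020/0.0009891) = 7.52 + (+0.31) = 7.83.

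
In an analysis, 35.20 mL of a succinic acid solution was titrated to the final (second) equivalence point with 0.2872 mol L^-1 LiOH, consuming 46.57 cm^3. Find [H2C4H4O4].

0.190 M

n(LiOH) = 0.2872 x 0.04657 = 0.01337 mol.
At the final (second) equivalence point, 2 mol OH^- react per mol H2C4H4O4, so n(H2C4H4O4) = 0.01337 / 2 = 0.006687 mol.
[H2C4H4O4] = 0.006687 / 0.03520 L = 0.190 M.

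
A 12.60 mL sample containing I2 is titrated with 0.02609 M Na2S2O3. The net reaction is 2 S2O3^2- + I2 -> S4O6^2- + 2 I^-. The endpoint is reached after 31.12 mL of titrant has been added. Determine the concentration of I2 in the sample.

0.0322 M

n(Na2S2O3) = 0.02609 x 0.03112 = 0.0008119 mol.
From the balanced equation, 2 mol Na2S2O3 reacts with 1 mol I2, so n(I2) = 0.0008119 x 1/2 = 0.0004060 mol.
[I2] = 0.0004060 / 0.01260 L = 0.0322 M.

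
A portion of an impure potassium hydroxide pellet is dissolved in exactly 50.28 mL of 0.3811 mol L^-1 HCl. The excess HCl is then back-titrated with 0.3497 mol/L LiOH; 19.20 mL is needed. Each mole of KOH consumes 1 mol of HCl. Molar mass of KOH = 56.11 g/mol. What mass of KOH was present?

Total n(HCl) added = 0.3811 x 0.05028 = 0.01916 mol.
n(LiOH) used = 0.3497 x 0.01920 = 0.006714 mol, which equals the excess n(HCl).
So n(HCl) consumed by the sample = 0.01916 - 0.006714 = 0.01245 mol.
n(KOH) = 0.01245 / 1 = 0.01245 mol.
mass = 0.01245 mol x 56.11 g/mol = 0.698 g.

0.698 g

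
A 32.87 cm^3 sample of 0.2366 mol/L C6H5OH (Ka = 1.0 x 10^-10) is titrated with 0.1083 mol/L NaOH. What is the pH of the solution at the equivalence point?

n(C6H5OH) = 0.2366 x 0.03287 = 0.007777 mol; V(NaOH) at equivalence = 0.007777/0.1083 = 0.07181 L.
At equivalence all the acid is converted to C6H5O-; total volume = 0.03287 + 0.07181 = 0.1047 L, so [C6H5O-] = 0.007777/0.1047 = 0.07429 M.
Kb = Kw/Ka = 1.0e-14 / 1.0 x 10^-10 = 0.000100.
[OH^-] = sqrt(Kb x [C6H5O-]) = sqrt(0.000100 x 0.07429) = 0.00273 M.
pOH = 2.56, so pH = 14.00 - 2.56 = 11.44.

11.44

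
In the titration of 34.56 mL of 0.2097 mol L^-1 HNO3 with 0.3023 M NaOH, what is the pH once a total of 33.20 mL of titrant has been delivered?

12.61

n(acid) = 0.2097 x 0.03456 = 0.007247 mol; n(NaOH) added = 0.3023 x 0.03320 = 0.01004 mol.
Base is in excess by 0.01004 - 0.007247 = 0.002789 mol in a total volume of 0.06776 L.
[OH^-] = 0.002789/0.06776 = 0.04116 M, so pOH = 1.39 and pH = 14.00 - 1.39 = 12.61.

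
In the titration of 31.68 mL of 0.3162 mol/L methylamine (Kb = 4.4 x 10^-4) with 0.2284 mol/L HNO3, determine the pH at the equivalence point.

5.76

n(CH3NH2) = 0.3162 x 0.03168 = 0.01002 mol; V(HNO3) at equivalence = 0.01002/0.2284 = 0.04386 L.
At equivalence the base is fully converted to CH3NH3+; total volume = 0.07554 L, so [CH3NH3+] = 0.01002/0.07554 = 0.1326 M.
Ka(CH3NH3+) = Kw/Kb = 1.0e-14 / 4.4 x 10^-4 = 2.27e-11.
[H^+] = sqrt(Ka x [CH3NH3+]) = sqrt(2.27e-11 x 0.1326) = 1.74e-6 M.
pH = -log(1.74e-6) = 5.76.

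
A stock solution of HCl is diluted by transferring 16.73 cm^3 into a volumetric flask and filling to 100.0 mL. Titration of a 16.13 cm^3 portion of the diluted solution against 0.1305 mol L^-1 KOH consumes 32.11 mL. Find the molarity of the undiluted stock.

n(KOH) = 0.1305 x 0.03211 = 0.004190 mol.
n(HCl) in the aliquot = 0.004190 mol.
[diluted HCl] = 0.004190 / 0.01613 = 0.2598 M.
Dilution factor = 100.0/16.73 = 5.977, so [stock] = 0.2598 x 5.977 = 1.55 M.

1.55 M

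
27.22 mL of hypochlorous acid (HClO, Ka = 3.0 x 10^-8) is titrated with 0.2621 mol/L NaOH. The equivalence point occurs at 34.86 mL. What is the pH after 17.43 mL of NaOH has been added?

7.52

17.43 mL is exactly half the equivalence volume (34.86/2), i.e. the half-equivalence point.
There, n(HA) = n(A^-), so pH = pKa = -log(3.0 x 10^-8) = 7.52.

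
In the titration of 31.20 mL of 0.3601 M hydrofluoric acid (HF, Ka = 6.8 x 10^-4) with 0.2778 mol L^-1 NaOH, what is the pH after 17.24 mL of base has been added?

3.04

Initial n(HF) = 0.3601 x 0.03120 = 0.01124 mol.
n(NaOH) added = 0.2778 x 0.01724 = 0.004789 mol, converting that many moles of HF to F-.
Remaining n(HF) = 0.006446 mol; n(F-) = 0.004789 mol.
By Henderson-Hasselbalch, pH = pKa + log([A^-]/[HA]) = 3.17 + log(0.004789/0.006446) = 3.17 + (-0.13) = 3.04.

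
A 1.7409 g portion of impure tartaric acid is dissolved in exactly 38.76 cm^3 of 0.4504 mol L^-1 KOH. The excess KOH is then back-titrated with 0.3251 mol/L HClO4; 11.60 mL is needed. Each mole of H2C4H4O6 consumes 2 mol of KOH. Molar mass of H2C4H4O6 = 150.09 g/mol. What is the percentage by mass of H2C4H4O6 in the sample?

59.0%

Total n(KOH) added = 0.4504 x 0.03876 = 0.01746 mol.
n(HClO4) used = 0.3251 x 0.01160 = 0.003771 mol, which equals the excess n(KOH).
So n(KOH) consumed by the sample = 0.01746 - 0.003771 = 0.01369 mol.
n(H2C4H4O6) = 0.01369 / 2 = 0.006843 mol.
mass H2C4H4O6 = 0.006843 x 150.09 = 1.027 g, so %H2C4H4O6 = 1.027/1.7409 x 100 = 59.0%.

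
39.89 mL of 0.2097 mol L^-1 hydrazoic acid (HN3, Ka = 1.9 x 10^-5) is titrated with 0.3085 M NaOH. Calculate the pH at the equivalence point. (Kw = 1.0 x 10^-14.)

8.91

n(HN3) = 0.2097 x 0.03989 = 0.008365 mol; V(NaOH) at equivalence = 0.008365/0.3085 = 0.02711 L.
At equivalence all the acid is converted to N3-; total volume = 0.03989 + 0.02711 = 0.06700 L, so [N3-] = 0.008365/0.06700 = 0.1248 M.
Kb = Kw/Ka = 1.0e-14 / 1.9 x 10^-5 = 5.26e-10.
[OH^-] = sqrt(Kb x [N3-]) = sqrt(5.26e-10 x 0.1248) = 8.11e-6 M.
pOH = 5.09, so pH = 14.00 - 5.09 = 8.91.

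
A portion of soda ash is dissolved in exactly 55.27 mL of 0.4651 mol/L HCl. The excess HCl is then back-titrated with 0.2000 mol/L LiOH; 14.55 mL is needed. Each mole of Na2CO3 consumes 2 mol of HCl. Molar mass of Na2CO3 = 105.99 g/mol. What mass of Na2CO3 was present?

Total n(HCl) added = 0.4651 x 0.05527 = 0.02571 mol.
n(LiOH) used = 0.2000 x 0.01455 = 0.002910 mol, which equals the excess n(HCl).
So n(HCl) consumed by the sample = 0.02571 - 0.002910 = 0.02280 mol.
n(Na2CO3) = 0.02280 / 2 = 0.01140 mol.
mass = 0.01140 mol x 105.99 g/mol = 1.21 g.

1.21 g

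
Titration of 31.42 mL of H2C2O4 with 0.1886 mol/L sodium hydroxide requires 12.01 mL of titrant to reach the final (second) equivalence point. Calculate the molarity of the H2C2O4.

0.0360 M

n(NaOH) = 0.1886 x 0.01201 = 0.002265 mol.
At the final (second) equivalence point, 2 mol OH^- react per mol H2C2O4, so n(H2C2O4) = 0.002265 / 2 = 0.001133 mol.
[H2C2O4] = 0.001133 / 0.03142 L = 0.0360 M.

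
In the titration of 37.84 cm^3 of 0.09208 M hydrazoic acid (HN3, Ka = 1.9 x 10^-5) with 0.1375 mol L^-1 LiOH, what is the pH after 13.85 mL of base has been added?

4.80

Initial n(HN3) = 0.09208 x 0.03784 = 0.003484 mol.
n(LiOH) added = 0.1375 x 0.01385 = 0.001904 mol, converting that many moles of HN3 to N3-.
Remaining n(HN3) = 0.001580 mol; n(N3-) = 0.001904 mol.
By Henderson-Hasselbalch, pH = pKa + log([A^-]/[HA]) = 4.72 + log(0.001904/0.001580) = 4.72 + (+0.08) = 4.80.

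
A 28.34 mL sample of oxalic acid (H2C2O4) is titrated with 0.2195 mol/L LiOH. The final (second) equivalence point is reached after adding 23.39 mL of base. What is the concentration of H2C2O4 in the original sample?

n(LiOH) = 0.2195 x 0.02339 = 0.005134 mol.
At the final (second) equivalence point, 2 mol OH^- react per mol H2C2O4, so n(H2C2O4) = 0.005134 / 2 = 0.002567 mol.
[H2C2O4] = 0.002567 / 0.02834 L = 0.0906 M.

0.0906 M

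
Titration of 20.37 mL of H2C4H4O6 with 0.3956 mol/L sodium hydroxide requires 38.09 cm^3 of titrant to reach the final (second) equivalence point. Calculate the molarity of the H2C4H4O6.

n(NaOH) = 0.3956 x 0.03809 = 0.01507 mol.
At the final (second) equivalence point, 2 mol OH^- react per mol H2C4H4O6, so n(H2C4H4O6) = 0.01507 / 2 = 0.007534 mol.
[H2C4H4O6] = 0.007534 / 0.02037 L = 0.370 M.

0.370 M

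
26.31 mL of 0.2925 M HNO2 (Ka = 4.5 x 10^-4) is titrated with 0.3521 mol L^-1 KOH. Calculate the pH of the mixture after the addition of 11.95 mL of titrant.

3.43

Initial n(HNO2) = 0.2925 x 0.02631 = 0.007696 mol.
n(KOH) added = 0.3521 x 0.01195 = 0.004208 mol, converting that many moles of HNO2 to NO2-.
Remaining n(HNO2) = 0.003488 mol; n(NO2-) = 0.004208 mol.
By Henderson-Hasselbalch, pH = pKa + log([A^-]/[HA]) = 3.35 + log(0.004208/0.003488) = 3.35 + (+0.08) = 3.43.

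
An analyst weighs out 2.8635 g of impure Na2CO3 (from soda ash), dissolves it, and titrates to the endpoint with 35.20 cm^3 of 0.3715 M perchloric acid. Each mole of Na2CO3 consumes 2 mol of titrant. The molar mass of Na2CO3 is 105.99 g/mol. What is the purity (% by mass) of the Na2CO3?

n(HClO4) = 0.3715 x 0.03520 = 0.01308 mol.
n(Na2CO3) = 0.01308 / 2 = 0.006538 mol.
mass of Na2CO3 = 0.006538 x 105.99 = 0.6930 g.
% purity = 0.6930 / 2.8635 x 100 = 24.2%.

24.2%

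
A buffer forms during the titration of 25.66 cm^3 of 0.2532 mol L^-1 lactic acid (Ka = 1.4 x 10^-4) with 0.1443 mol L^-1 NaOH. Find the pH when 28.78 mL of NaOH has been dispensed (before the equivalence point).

4.10

Initial n(HC3H5O3) = 0.2532 x 0.02566 = 0.006497 mol.
n(NaOH) added = 0.1443 x 0.02878 = 0.004153 mol, converting that many moles of HC3H5O3 to C3H5O3-.
Remaining n(HC3H5O3) = 0.002344 mol; n(C3H5O3-) = 0.004153 mol.
By Henderson-Hasselbalch, pH = pKa + log([A^-]/[HA]) = 3.85 + log(0.004153/0.002344) = 3.85 + (+0.25) = 4.10.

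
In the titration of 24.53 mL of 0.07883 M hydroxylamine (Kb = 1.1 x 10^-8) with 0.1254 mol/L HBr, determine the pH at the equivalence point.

3.68

n(NH2OH) = 0.07883 x 0.02453 = 0.001934 mol; V(HBr) at equivalence = 0.001934/0.1254 = 0.01542 L.
At equivalence the base is fully converted to NH3OH+; total volume = 0.03995 L, so [NH3OH+] = 0.001934/0.03995 = 0.04840 M.
Ka(NH3OH+) = Kw/Kb = 1.0e-14 / 1.1 x 10^-8 = 9.09e-7.
[H^+] = sqrt(Ka x [NH3OH+]) = sqrt(9.09e-7 x 0.04840) = 0.000210 M.
pH = -log(0.000210) = 3.68.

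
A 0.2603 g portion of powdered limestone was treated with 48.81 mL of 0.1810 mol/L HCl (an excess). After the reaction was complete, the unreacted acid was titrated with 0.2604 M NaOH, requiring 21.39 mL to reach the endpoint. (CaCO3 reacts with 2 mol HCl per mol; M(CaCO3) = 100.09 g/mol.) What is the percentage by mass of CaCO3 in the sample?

62.8%

Total n(HCl) added = 0.1810 x 0.04881 = 0.008835 mol.
n(NaOH) used = 0.2604 x 0.02139 = 0.005570 mol, which equals the excess n(HCl).
So n(HCl) consumed by the sample = 0.008835 - 0.005570 = 0.003265 mol.
n(CaCO3) = 0.003265 / 2 = 0.001632 mol.
mass CaCO3 = 0.001632 x 100.09 = 0.1634 g, so %CaCO3 = 0.1634/0.2603 x 100 = 62.8%.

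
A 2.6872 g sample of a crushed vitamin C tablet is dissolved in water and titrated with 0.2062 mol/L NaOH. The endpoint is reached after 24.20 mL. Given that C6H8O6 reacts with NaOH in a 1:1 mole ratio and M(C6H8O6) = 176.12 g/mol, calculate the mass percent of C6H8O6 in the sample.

32.7%

n(NaOH) = 0.2062 x 0.02420 = 0.004990 mol.
n(C6H8O6) = 0.004990 / 1 = 0.004990 mol.
mass of C6H8O6 = 0.004990 x 176.12 = 0.8788 g.
% purity = 0.8788 / 2.6872 x 100 = 32.7%.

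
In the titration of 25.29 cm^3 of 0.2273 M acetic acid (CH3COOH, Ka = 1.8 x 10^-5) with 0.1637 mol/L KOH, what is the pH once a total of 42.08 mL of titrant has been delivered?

12.23

n(acid) = 0.2273 x 0.02529 = 0.005748 mol; n(KOH) added = 0.1637 x 0.04208 = 0.006888 mol.
Base is in excess by 0.006888 - 0.005748 = 0.001140 mol in a total volume of 0.06737 L.
[OH^-] = 0.001140/0.06737 = 0.01692 M, so pOH = 1.77 and pH = 14.00 - 1.77 = 12.23.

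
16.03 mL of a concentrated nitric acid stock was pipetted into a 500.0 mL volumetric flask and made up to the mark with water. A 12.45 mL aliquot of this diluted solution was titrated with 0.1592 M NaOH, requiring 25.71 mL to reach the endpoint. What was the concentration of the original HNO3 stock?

10.3 M

n(NaOH) = 0.1592 x 0.02571 = 0.004093 mol.
n(HNO3) in the aliquot = 0.004093 mol.
[diluted HNO3] = 0.004093 / 0.01245 = 0.3288 M.
Dilution factor = 500.0/16.03 = 31.19, so [stock] = 0.3288 x 31.19 = 10.3 M.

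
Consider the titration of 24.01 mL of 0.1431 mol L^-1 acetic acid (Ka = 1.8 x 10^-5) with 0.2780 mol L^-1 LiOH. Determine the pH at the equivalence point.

n(CH3COOH) = 0.1431 x 0.02401 = 0.003436 mol; V(LiOH) at equivalence = 0.003436/0.2780 = 0.01236 L.
At equivalence all the acid is converted to CH3COO-; total volume = 0.02401 + 0.01236 = 0.03637 L, so [CH3COO-] = 0.003436/0.03637 = 0.09447 M.
Kb = Kw/Ka = 1.0e-14 / 1.8 x 10^-5 = 5.56e-10.
[OH^-] = sqrt(Kb x [CH3COO-]) = sqrt(5.56e-10 x 0.09447) = 7.24e-6 M.
pOH = 5.14, so pH = 14.00 - 5.14 = 8.86.

8.86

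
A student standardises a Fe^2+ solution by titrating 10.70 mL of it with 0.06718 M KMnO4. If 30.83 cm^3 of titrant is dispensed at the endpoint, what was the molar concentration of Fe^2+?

n(KMnO4) = 0.06718 x 0.03083 = 0.002071 mol.
From the balanced equation, 1 mol KMnO4 reacts with 5 mol Fe^2+, so n(Fe^2+) = 0.002071 x 5/1 = 0.01036 mol.
[Fe^2+] = 0.01036 / 0.01070 L = 0.968 M.

0.968 M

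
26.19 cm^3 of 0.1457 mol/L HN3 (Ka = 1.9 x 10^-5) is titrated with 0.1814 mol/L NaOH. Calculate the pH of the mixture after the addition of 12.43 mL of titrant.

4.88

Initial n(HN3) = 0.1457 x 0.02619 = 0.003816 mol.
n(NaOH) added = 0.1814 x 0.01243 = 0.002255 mol, converting that many moles of HN3 to N3-.
Remaining n(HN3) = 0.001561 mol; n(N3-) = 0.002255 mol.
By Henderson-Hasselbalch, pH = pKa + log([A^-]/[HA]) = 4.72 + log(0.002255/0.001561) = 4.72 + (+0.16) = 4.88.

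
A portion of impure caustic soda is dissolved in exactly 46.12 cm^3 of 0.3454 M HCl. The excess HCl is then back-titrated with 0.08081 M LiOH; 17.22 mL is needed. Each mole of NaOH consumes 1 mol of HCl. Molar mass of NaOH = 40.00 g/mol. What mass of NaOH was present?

0.582 g

Total n(HCl) added = 0.3454 x 0.04612 = 0.01593 mol.
n(LiOH) used = 0.08081 x 0.01722 = 0.001392 mol, which equals the excess n(HCl).
So n(HCl) consumed by the sample = 0.01593 - 0.001392 = 0.01454 mol.
n(NaOH) = 0.01454 / 1 = 0.01454 mol.
mass = 0.01454 mol x 40.00 g/mol = 0.582 g.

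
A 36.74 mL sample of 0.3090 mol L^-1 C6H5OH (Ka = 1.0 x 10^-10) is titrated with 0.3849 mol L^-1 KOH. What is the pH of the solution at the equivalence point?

n(C6H5OH) = 0.3090 x 0.03674 = 0.01135 mol; V(KOH) at equivalence = 0.01135/0.3849 = 0.02950 L.
At equivalence all the acid is converted to C6H5O-; total volume = 0.03674 + 0.02950 = 0.06624 L, so [C6H5O-] = 0.01135/0.06624 = 0.1714 M.
Kb = Kw/Ka = 1.0e-14 / 1.0 x 10^-10 = 0.000100.
[OH^-] = sqrt(Kb x [C6H5O-]) = sqrt(0.000100 x 0.1714) = 0.00414 M.
pOH = 2.38, so pH = 14.00 - 2.38 = 11.62.

11.62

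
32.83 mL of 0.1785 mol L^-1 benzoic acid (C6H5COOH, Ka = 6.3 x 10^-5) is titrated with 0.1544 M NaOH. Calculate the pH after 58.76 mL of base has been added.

n(acid) = 0.1785 x 0.03283 = 0.005860 mol; n(NaOH) added = 0.1544 x 0.05876 = 0.009073 mol.
Base is in excess by 0.009073 - 0.005860 = 0.003212 mol in a total volume of 0.09159 L.
[OH^-] = 0.003212/0.09159 = 0.03507 M, so pOH = 1.46 and pH = 14.00 - 1.46 = 12.54.

12.54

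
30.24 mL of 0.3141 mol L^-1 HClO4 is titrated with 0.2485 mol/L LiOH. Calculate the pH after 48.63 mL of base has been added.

12.52

n(acid) = 0.3141 x 0.03024 = 0.009498 mol; n(LiOH) added = 0.2485 x 0.04863 = 0.01208 mol.
Base is in excess by 0.01208 - 0.009498 = 0.002586 mol in a total volume of 0.07887 L.
[OH^-] = 0.002586/0.07887 = 0.03279 M, so pOH = 1.48 and pH = 14.00 - 1.48 = 12.52.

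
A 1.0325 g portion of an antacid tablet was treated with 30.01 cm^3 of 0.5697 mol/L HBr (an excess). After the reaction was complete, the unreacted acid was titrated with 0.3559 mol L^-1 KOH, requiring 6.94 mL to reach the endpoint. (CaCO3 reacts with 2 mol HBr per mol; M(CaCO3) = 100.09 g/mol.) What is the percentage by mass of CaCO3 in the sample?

Total n(HBr) added = 0.5697 x 0.03001 = 0.01710 mol.
n(KOH) used = 0.3559 x 0.006940 = 0.002470 mol, which equals the excess n(HBr).
So n(HBr) consumed by the sample = 0.01710 - 0.002470 = 0.01463 mol.
n(CaCO3) = 0.01463 / 2 = 0.007313 mol.
mass CaCO3 = 0.007313 x 100.09 = 0.7320 g, so %CaCO3 = 0.7320/1.0325 x 100 = 70.9%.

70.9%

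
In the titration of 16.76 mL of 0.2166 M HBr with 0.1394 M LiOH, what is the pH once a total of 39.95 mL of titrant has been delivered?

12.53

n(acid) = 0.2166 x 0.01676 = 0.003630 mol; n(LiOH) added = 0.1394 x 0.03995 = 0.005569 mol.
Base is in excess by 0.005569 - 0.003630 = 0.001939 mol in a total volume of 0.05671 L.
[OH^-] = 0.001939/0.05671 = 0.03419 M, so pOH = 1.47 and pH = 14.00 - 1.47 = 12.53.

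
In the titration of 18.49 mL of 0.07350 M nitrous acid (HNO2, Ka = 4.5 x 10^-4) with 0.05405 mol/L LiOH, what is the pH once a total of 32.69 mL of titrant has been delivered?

11.90

n(acid) = 0.07350 x 0.01849 = 0.001359 mol; n(LiOH) added = 0.05405 x 0.03269 = 0.001767 mol.
Base is in excess by 0.001767 - 0.001359 = 0.0004079 mol in a total volume of 0.05118 L.
[OH^-] = 0.0004079/0.05118 = 0.007970 M, so pOH = 2.10 and pH = 14.00 - 2.10 = 11.90.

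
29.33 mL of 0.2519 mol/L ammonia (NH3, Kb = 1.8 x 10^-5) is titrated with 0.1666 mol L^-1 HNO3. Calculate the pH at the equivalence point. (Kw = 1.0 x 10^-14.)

5.13

n(NH3) = 0.2519 x 0.02933 = 0.007388 mol; V(HNO3) at equivalence = 0.007388/0.1666 = 0.04435 L.
At equivalence the base is fully converted to NH4+; total volume = 0.07368 L, so [NH4+] = 0.007388/0.07368 = 0.1003 M.
Ka(NH4+) = Kw/Kb = 1.0e-14 / 1.8 x 10^-5 = 5.56e-10.
[H^+] = sqrt(Ka x [NH4+]) = sqrt(5.56e-10 x 0.1003) = 7.46e-6 M.
pH = -log(7.46e-6) = 5.13.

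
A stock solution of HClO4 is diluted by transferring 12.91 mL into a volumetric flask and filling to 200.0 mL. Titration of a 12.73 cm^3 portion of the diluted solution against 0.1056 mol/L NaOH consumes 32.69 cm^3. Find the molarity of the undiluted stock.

4.20 M

n(NaOH) = 0.1056 x 0.03269 = 0.003452 mol.
n(HClO4) in the aliquot = 0.003452 mol.
[diluted HClO4] = 0.003452 / 0.01273 = 0.2712 M.
Dilution factor = 200.0/12.91 = 15.49, so [stock] = 0.2712 x 15.49 = 4.20 M.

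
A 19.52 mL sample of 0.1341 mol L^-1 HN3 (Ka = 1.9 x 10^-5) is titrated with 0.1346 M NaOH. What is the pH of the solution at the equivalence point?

8.77

n(HN3) = 0.1341 x 0.01952 = 0.002618 mol; V(NaOH) at equivalence = 0.002618/0.1346 = 0.01945 L.
At equivalence all the acid is converted to N3-; total volume = 0.01952 + 0.01945 = 0.03897 L, so [N3-] = 0.002618/0.03897 = 0.06717 M.
Kb = Kw/Ka = 1.0e-14 / 1.9 x 10^-5 = 5.26e-10.
[OH^-] = sqrt(Kb x [N3-]) = sqrt(5.26e-10 x 0.06717) = 5.95e-6 M.
pOH = 5.23, so pH = 14.00 - 5.23 = 8.77.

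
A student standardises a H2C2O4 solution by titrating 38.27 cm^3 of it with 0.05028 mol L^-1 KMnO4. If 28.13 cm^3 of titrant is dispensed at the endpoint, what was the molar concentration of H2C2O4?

n(KMnO4) = 0.05028 x 0.02813 = 0.001414 mol.
From the balanced equation, 2 mol KMnO4 reacts with 5 mol H2C2O4, so n(H2C2O4) = 0.001414 x 5/2 = 0.003536 mol.
[H2C2O4] = 0.003536 / 0.03827 L = 0.0924 M.

0.0924 M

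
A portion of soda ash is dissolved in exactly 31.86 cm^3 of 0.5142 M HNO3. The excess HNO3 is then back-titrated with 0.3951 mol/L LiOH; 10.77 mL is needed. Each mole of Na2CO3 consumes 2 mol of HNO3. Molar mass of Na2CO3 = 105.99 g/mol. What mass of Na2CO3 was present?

0.643 g

Total n(HNO3) added = 0.5142 x 0.03186 = 0.01638 mol.
n(LiOH) used = 0.3951 x 0.01077 = 0.004255 mol, which equals the excess n(HNO3).
So n(HNO3) consumed by the sample = 0.01638 - 0.004255 = 0.01213 mol.
n(Na2CO3) = 0.01213 / 2 = 0.006064 mol.
mass = 0.006064 mol x 105.99 g/mol = 0.643 g.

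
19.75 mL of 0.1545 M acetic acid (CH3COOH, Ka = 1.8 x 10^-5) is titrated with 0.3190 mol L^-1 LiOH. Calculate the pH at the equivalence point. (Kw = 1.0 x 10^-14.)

8.88

n(CH3COOH) = 0.1545 x 0.01975 = 0.003051 mol; V(LiOH) at equivalence = 0.003051/0.3190 = 0.009565 L.
At equivalence all the acid is converted to CH3COO-; total volume = 0.01975 + 0.009565 = 0.02932 L, so [CH3COO-] = 0.003051/0.02932 = 0.1041 M.
Kb = Kw/Ka = 1.0e-14 / 1.8 x 10^-5 = 5.56e-10.
[OH^-] = sqrt(Kb x [CH3COO-]) = sqrt(5.56e-10 x 0.1041) = 7.60e-6 M.
pOH = 5.12, so pH = 14.00 - 5.12 = 8.88.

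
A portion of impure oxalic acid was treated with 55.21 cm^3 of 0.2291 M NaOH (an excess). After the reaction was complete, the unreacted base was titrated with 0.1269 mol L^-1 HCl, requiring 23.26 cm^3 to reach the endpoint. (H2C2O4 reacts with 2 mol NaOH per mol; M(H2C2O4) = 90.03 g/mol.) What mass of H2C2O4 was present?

Total n(NaOH) added = 0.2291 x 0.05521 = 0.01265 mol.
n(HCl) used = 0.1269 x 0.02326 = 0.002952 mol, which equals the excess n(NaOH).
So n(NaOH) consumed by the sample = 0.01265 - 0.002952 = 0.009697 mol.
n(H2C2O4) = 0.009697 / 2 = 0.004848 mol.
mass = 0.004848 mol x 90.03 g/mol = 0.437 g.

0.437 g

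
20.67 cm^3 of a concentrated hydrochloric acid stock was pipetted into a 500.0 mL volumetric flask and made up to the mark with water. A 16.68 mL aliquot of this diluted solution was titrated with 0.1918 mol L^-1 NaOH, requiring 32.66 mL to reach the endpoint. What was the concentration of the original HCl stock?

9.08 M

n(NaOH) = 0.1918 x 0.03266 = 0.006264 mol.
n(HCl) in the aliquot = 0.006264 mol.
[diluted HCl] = 0.006264 / 0.01668 = 0.3756 M.
Dilution factor = 500.0/20.67 = 24.19, so [stock] = 0.3756 x 24.19 = 9.08 M.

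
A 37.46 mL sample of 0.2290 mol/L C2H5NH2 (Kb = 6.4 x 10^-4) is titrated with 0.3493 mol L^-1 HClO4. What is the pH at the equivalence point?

n(C2H5NH2) = 0.2290 x 0.03746 = 0.008578 mol; V(HClO4) at equivalence = 0.008578/0.3493 = 0.02456 L.
At equivalence the base is fully converted to C2H5NH3+; total volume = 0.06202 L, so [C2H5NH3+] = 0.008578/0.06202 = 0.1383 M.
Ka(C2H5NH3+) = Kw/Kb = 1.0e-14 / 6.4 x 10^-4 = 1.56e-11.
[H^+] = sqrt(Ka x [C2H5NH3+]) = sqrt(1.56e-11 x 0.1383) = 1.47e-6 M.
pH = -log(1.47e-6) = 5.83.

5.83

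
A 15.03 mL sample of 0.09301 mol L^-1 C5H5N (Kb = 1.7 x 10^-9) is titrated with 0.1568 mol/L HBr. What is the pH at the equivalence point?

n(C5H5N) = 0.09301 x 0.01503 = 0.001398 mol; V(HBr) at equivalence = 0.001398/0.1568 = 0.008915 L.
At equivalence the base is fully converted to C5H5NH+; total volume = 0.02395 L, so [C5H5NH+] = 0.001398/0.02395 = 0.05838 M.
Ka(C5H5NH+) = Kw/Kb = 1.0e-14 / 1.7 x 10^-9 = 5.88e-6.
[H^+] = sqrt(Ka x [C5H5NH+]) = sqrt(5.88e-6 x 0.05838) = 0.000586 M.
pH = -log(0.000586) = 3.23.

3.23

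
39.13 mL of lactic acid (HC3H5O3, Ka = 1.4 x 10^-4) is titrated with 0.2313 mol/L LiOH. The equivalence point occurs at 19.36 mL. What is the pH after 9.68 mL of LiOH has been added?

3.85

9.68 mL is exactly half the equivalence volume (19.36/2), i.e. the half-equivalence point.
There, n(HA) = n(A^-), so pH = pKa = -log(1.4 x 10^-4) = 3.85.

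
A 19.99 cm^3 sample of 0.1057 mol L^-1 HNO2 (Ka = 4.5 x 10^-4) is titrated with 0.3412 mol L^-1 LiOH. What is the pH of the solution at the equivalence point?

n(HNO2) = 0.1057 x 0.01999 = 0.002113 mol; V(LiOH) at equivalence = 0.002113/0.3412 = 0.006193 L.
At equivalence all the acid is converted to NO2-; total volume = 0.01999 + 0.006193 = 0.02618 L, so [NO2-] = 0.002113/0.02618 = 0.08070 M.
Kb = Kw/Ka = 1.0e-14 / 4.5 x 10^-4 = 2.22e-11.
[OH^-] = sqrt(Kb x [NO2-]) = sqrt(2.22e-11 x 0.08070) = 1.34e-6 M.
pOH = 5.87, so pH = 14.00 - 5.87 = 8.13.

8.13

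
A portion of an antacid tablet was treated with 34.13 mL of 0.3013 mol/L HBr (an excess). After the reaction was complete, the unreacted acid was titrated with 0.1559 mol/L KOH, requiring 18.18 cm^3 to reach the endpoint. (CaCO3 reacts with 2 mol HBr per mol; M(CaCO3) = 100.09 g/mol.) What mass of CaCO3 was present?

Total n(HBr) added = 0.3013 x 0.03413 = 0.01028 mol.
n(KOH) used = 0.1559 x 0.01818 = 0.002834 mol, which equals the excess n(HBr).
So n(HBr) consumed by the sample = 0.01028 - 0.002834 = 0.007449 mol.
n(CaCO3) = 0.007449 / 2 = 0.003725 mol.
mass = 0.003725 mol x 100.09 g/mol = 0.373 g.

0.373 g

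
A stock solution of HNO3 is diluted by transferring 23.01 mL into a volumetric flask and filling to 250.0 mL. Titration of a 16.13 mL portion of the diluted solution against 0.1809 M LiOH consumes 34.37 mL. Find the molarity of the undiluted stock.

4.19 M

n(LiOH) = 0.1809 x 0.03437 = 0.006218 mol.
n(HNO3) in the aliquot = 0.006218 mol.
[diluted HNO3] = 0.006218 / 0.01613 = 0.3855 M.
Dilution factor = 250.0/23.01 = 10.86, so [stock] = 0.3855 x 10.86 = 4.19 M.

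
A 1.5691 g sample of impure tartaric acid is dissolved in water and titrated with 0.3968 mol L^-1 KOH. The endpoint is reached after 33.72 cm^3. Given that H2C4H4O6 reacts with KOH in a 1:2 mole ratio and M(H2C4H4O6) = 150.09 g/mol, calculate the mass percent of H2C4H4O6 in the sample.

64.0%

n(KOH) = 0.3968 x 0.03372 = 0.01338 mol.
n(H2C4H4O6) = 0.01338 / 2 = 0.006690 mol.
mass of H2C4H4O6 = 0.006690 x 150.09 = 1.004 g.
% purity = 1.004 / 1.5691 x 100 = 64.0%.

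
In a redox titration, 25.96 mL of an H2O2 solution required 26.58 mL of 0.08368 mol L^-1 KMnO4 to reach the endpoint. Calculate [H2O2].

n(KMnO4) = 0.08368 x 0.02658 = 0.002224 mol.
From the balanced equation, 2 mol KMnO4 reacts with 5 mol H2O2, so n(H2O2) = 0.002224 x 5/2 = 0.005561 mol.
[H2O2] = 0.005561 / 0.02596 L = 0.214 M.

0.214 M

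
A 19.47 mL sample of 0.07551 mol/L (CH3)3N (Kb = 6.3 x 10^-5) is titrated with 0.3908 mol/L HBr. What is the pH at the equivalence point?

n((CH3)3N) = 0.07551 x 0.01947 = 0.001470 mol; V(HBr) at equivalence = 0.001470/0.3908 = 0.003762 L.
At equivalence the base is fully converted to (CH3)3NH+; total volume = 0.02323 L, so [(CH3)3NH+] = 0.001470/0.02323 = 0.06328 M.
Ka((CH3)3NH+) = Kw/Kb = 1.0e-14 / 6.3 x 10^-5 = 1.59e-10.
[H^+] = sqrt(Ka x [(CH3)3NH+]) = sqrt(1.59e-10 x 0.06328) = 3.17e-6 M.
pH = -log(3.17e-6) = 5.50.

5.50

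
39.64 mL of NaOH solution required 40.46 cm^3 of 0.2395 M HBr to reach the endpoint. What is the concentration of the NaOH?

0.244 M

n(HBr) delivered = 0.2395 x 0.04046 = 0.009690 mol.
For a 1:1 reaction, n(NaOH) = 0.009690 mol.
[NaOH] = 0.009690 mol / 0.03964 L = 0.244 M.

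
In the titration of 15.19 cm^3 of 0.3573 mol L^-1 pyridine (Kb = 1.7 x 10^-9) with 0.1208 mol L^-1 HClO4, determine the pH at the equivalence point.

3.14

n(C5H5N) = 0.3573 x 0.01519 = 0.005427 mol; V(HClO4) at equivalence = 0.005427/0.1208 = 0.04493 L.
At equivalence the base is fully converted to C5H5NH+; total volume = 0.06012 L, so [C5H5NH+] = 0.005427/0.06012 = 0.09028 M.
Ka(C5H5NH+) = Kw/Kb = 1.0e-14 / 1.7 x 10^-9 = 5.88e-6.
[H^+] = sqrt(Ka x [C5H5NH+]) = sqrt(5.88e-6 x 0.09028) = 0.000729 M.
pH = -log(0.000729) = 3.14.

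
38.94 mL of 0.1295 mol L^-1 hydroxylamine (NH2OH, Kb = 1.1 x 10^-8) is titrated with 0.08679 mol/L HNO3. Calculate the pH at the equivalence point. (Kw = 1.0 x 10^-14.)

n(NH2OH) = 0.1295 x 0.03894 = 0.005043 mol; V(HNO3) at equivalence = 0.005043/0.08679 = 0.05810 L.
At equivalence the base is fully converted to NH3OH+; total volume = 0.09704 L, so [NH3OH+] = 0.005043/0.09704 = 0.05196 M.
Ka(NH3OH+) = Kw/Kb = 1.0e-14 / 1.1 x 10^-8 = 9.09e-7.
[H^+] = sqrt(Ka x [NH3OH+]) = sqrt(9.09e-7 x 0.05196) = 0.000217 M.
pH = -log(0.000217) = 3.66.

3.66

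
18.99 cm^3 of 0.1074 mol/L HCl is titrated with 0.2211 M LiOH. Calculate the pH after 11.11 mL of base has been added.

12.14

n(acid) = 0.1074 x 0.01899 = 0.002040 mol; n(LiOH) added = 0.2211 x 0.01111 = 0.002456 mol.
Base is in excess by 0.002456 - 0.002040 = 0.0004169 mol in a total volume of 0.03010 L.
[OH^-] = 0.0004169/0.03010 = 0.01385 M, so pOH = 1.86 and pH = 14.00 - 1.86 = 12.14.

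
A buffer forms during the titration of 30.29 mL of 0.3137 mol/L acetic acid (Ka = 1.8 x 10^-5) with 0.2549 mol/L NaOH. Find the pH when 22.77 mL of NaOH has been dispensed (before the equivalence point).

Initial n(CH3COOH) = 0.3137 x 0.03029 = 0.009502 mol.
n(NaOH) added = 0.2549 x 0.02277 = 0.005804 mol, converting that many moles of CH3COOH to CH3COO-.
Remaining n(CH3COOH) = 0.003698 mol; n(CH3COO-) = 0.005804 mol.
By Henderson-Hasselbalch, pH = pKa + log([A^-]/[HA]) = 4.74 + log(0.005804/0.003698) = 4.74 + (+0.20) = 4.94.

4.94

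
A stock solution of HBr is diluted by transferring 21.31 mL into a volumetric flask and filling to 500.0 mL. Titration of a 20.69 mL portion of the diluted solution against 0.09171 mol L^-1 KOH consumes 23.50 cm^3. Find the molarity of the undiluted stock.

n(KOH) = 0.09171 x 0.02350 = 0.002155 mol.
n(HBr) in the aliquot = 0.002155 mol.
[diluted HBr] = 0.002155 / 0.02069 = 0.1042 M.
Dilution factor = 500.0/21.31 = 23.46, so [stock] = 0.1042 x 23.46 = 2.44 M.

2.44 M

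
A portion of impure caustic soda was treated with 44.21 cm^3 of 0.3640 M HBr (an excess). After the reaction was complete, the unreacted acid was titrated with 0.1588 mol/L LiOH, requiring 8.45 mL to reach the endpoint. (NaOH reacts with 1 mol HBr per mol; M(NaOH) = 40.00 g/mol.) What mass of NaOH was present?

Total n(HBr) added = 0.3640 x 0.04421 = 0.01609 mol.
n(LiOH) used = 0.1588 x 0.008450 = 0.001342 mol, which equals the excess n(HBr).
So n(HBr) consumed by the sample = 0.01609 - 0.001342 = 0.01475 mol.
n(NaOH) = 0.01475 / 1 = 0.01475 mol.
mass = 0.01475 mol x 40.00 g/mol = 0.590 g.

0.590 g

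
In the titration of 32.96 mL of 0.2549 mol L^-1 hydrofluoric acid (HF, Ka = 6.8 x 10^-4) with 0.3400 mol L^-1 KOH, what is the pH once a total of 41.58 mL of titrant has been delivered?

12.89

n(acid) = 0.2549 x 0.03296 = 0.008402 mol; n(KOH) added = 0.3400 x 0.04158 = 0.01414 mol.
Base is in excess by 0.01414 - 0.008402 = 0.005736 mol in a total volume of 0.07454 L.
[OH^-] = 0.005736/0.07454 = 0.07695 M, so pOH = 1.11 and pH = 14.00 - 1.11 = 12.89.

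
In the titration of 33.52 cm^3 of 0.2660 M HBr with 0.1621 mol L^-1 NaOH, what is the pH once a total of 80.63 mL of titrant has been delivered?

12.56

n(acid) = 0.2660 x 0.03352 = 0.008916 mol; n(NaOH) added = 0.1621 x 0.08063 = 0.01307 mol.
Base is in excess by 0.01307 - 0.008916 = 0.004154 mol in a total volume of 0.1142 L.
[OH^-] = 0.004154/0.1142 = 0.03639 M, so pOH = 1.44 and pH = 14.00 - 1.44 = 12.56.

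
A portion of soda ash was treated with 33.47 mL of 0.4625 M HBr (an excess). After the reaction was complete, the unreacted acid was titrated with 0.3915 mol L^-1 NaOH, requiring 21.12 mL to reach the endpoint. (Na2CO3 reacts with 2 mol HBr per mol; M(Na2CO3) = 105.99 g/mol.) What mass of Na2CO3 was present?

Total n(HBr) added = 0.4625 x 0.03347 = 0.01548 mol.
n(NaOH) used = 0.3915 x 0.02112 = 0.008268 mol, which equals the excess n(HBr).
So n(HBr) consumed by the sample = 0.01548 - 0.008268 = 0.007211 mol.
n(Na2CO3) = 0.007211 / 2 = 0.003606 mol.
mass = 0.003606 mol x 105.99 g/mol = 0.382 g.

0.382 g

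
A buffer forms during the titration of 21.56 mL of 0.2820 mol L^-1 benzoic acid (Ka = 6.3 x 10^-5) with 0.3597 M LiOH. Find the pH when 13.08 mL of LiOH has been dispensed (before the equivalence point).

4.73

Initial n(C6H5COOH) = 0.2820 x 0.02156 = 0.006080 mol.
n(LiOH) added = 0.3597 x 0.01308 = 0.004705 mol, converting that many moles of C6H5COOH to C6H5COO-.
Remaining n(C6H5COOH) = 0.001375 mol; n(C6H5COO-) = 0.004705 mol.
By Henderson-Hasselbalch, pH = pKa + log([A^-]/[HA]) = 4.20 + log(0.004705/0.001375) = 4.20 + (+0.53) = 4.73.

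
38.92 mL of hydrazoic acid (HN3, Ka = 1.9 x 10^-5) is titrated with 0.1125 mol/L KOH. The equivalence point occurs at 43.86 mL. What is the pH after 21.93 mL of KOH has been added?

21.93 mL is exactly half the equivalence volume (43.86/2), i.e. the half-equivalence point.
There, n(HA) = n(A^-), so pH = pKa = -log(1.9 x 10^-5) = 4.72.

4.72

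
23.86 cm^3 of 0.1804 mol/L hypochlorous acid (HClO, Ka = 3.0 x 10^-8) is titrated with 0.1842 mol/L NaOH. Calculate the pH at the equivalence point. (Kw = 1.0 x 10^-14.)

10.24

n(HClO) = 0.1804 x 0.02386 = 0.004304 mol; V(NaOH) at equivalence = 0.004304/0.1842 = 0.02337 L.
At equivalence all the acid is converted to ClO-; total volume = 0.02386 + 0.02337 = 0.04723 L, so [ClO-] = 0.004304/0.04723 = 0.09114 M.
Kb = Kw/Ka = 1.0e-14 / 3.0 x 10^-8 = 3.33e-7.
[OH^-] = sqrt(Kb x [ClO-]) = sqrt(3.33e-7 x 0.09114) = 0.000174 M.
pOH = 3.76, so pH = 14.00 - 3.76 = 10.24.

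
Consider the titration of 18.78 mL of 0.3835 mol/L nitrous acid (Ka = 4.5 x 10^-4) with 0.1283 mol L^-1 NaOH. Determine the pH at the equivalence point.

n(HNO2) = 0.3835 x 0.01878 = 0.007202 mol; V(NaOH) at equivalence = 0.007202/0.1283 = 0.05614 L.
At equivalence all the acid is converted to NO2-; total volume = 0.01878 + 0.05614 = 0.07492 L, so [NO2-] = 0.007202/0.07492 = 0.09614 M.
Kb = Kw/Ka = 1.0e-14 / 4.5 x 10^-4 = 2.22e-11.
[OH^-] = sqrt(Kb x [NO2-]) = sqrt(2.22e-11 x 0.09614) = 1.46e-6 M.
pOH = 5.84, so pH = 14.00 - 5.84 = 8.16.

8.16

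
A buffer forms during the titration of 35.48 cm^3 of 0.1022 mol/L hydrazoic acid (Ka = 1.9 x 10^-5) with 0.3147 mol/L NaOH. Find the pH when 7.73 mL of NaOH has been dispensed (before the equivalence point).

Initial n(HN3) = 0.1022 x 0.03548 = 0.003626 mol.
n(NaOH) added = 0.3147 x 0.007730 = 0.002433 mol, converting that many moles of HN3 to N3-.
Remaining n(HN3) = 0.001193 mol; n(N3-) = 0.002433 mol.
By Henderson-Hasselbalch, pH = pKa + log([A^-]/[HA]) = 4.72 + log(0.002433/0.001193) = 4.72 + (+0.31) = 5.03.

5.03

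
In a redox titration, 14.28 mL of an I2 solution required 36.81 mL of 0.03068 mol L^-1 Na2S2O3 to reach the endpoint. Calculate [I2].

n(Na2S2O3) = 0.03068 x 0.03681 = 0.001129 mol.
From the balanced equation, 2 mol Na2S2O3 reacts with 1 mol I2, so n(I2) = 0.001129 x 1/2 = 0.0005647 mol.
[I2] = 0.0005647 / 0.01428 L = 0.0395 M.

0.0395 M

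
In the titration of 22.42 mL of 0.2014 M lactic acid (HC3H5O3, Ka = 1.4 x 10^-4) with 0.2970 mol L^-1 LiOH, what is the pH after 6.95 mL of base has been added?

Initial n(HC3H5O3) = 0.2014 x 0.02242 = 0.004515 mol.
n(LiOH) added = 0.2970 x 0.006950 = 0.002064 mol, converting that many moles of HC3H5O3 to C3H5O3-.
Remaining n(HC3H5O3) = 0.002451 mol; n(C3H5O3-) = 0.002064 mol.
By Henderson-Hasselbalch, pH = pKa + log([A^-]/[HA]) = 3.85 + log(0.002064/0.002451) = 3.85 + (-0.07) = 3.78.

3.78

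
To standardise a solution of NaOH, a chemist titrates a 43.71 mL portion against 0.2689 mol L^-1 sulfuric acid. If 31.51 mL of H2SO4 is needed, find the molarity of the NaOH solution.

0.388 M

n(H2SO4) delivered = 0.2689 x 0.03151 = 0.008473 mol.
The reaction is 2 NaOH + 1 H2SO4, so n(NaOH) = 0.008473 x 2/1 = 0.01695 mol.
[NaOH] = 0.01695 mol / 0.04371 L = 0.388 M.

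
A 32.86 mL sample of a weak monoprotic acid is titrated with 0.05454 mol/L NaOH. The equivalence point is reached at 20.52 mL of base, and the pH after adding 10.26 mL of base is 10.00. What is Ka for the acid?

10.26 mL is half of the equivalence volume, so this is the half-equivalence point where [HA] = [A^-].
At half-equivalence pH = pKa, so pKa = 10.00.
Ka = 10^(-10.00) = 1.0 x 10^-10.

1.0 x 10^-10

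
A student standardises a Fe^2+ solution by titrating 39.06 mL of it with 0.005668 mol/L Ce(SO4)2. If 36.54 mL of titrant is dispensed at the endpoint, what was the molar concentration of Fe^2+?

n(Ce(SO4)2) = 0.005668 x 0.03654 = 0.0002071 mol.
From the balanced equation, 1 mol Ce(SO4)2 reacts with 1 mol Fe^2+, so n(Fe^2+) = 0.0002071 x 1/1 = 0.0002071 mol.
[Fe^2+] = 0.0002071 / 0.03906 L = 0.00530 M.

0.00530 M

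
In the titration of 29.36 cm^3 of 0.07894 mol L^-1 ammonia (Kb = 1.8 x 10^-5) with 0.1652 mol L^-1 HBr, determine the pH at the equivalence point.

n(NH3) = 0.07894 x 0.02936 = 0.002318 mol; V(HBr) at equivalence = 0.002318/0.1652 = 0.01403 L.
At equivalence the base is fully converted to NH4+; total volume = 0.04339 L, so [NH4+] = 0.002318/0.04339 = 0.05342 M.
Ka(NH4+) = Kw/Kb = 1.0e-14 / 1.8 x 10^-5 = 5.56e-10.
[H^+] = sqrt(Ka x [NH4+]) = sqrt(5.56e-10 x 0.05342) = 5.45e-6 M.
pH = -log(5.45e-6) = 5.26.

5.26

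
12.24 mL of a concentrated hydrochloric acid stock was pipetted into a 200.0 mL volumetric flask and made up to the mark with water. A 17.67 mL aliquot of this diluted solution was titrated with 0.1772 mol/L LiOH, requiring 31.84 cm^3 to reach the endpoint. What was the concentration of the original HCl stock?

n(LiOH) = 0.1772 x 0.03184 = 0.005642 mol.
n(HCl) in the aliquot = 0.005642 mol.
[diluted HCl] = 0.005642 / 0.01767 = 0.3193 M.
Dilution factor = 200.0/12.24 = 16.34, so [stock] = 0.3193 x 16.34 = 5.22 M.

5.22 M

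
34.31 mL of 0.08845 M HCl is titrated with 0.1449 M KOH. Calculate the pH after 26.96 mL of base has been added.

12.15

n(acid) = 0.08845 x 0.03431 = 0.003035 mol; n(KOH) added = 0.1449 x 0.02696 = 0.003907 mol.
Base is in excess by 0.003907 - 0.003035 = 0.0008718 mol in a total volume of 0.06127 L.
[OH^-] = 0.0008718/0.06127 = 0.01423 M, so pOH = 1.85 and pH = 14.00 - 1.85 = 12.15.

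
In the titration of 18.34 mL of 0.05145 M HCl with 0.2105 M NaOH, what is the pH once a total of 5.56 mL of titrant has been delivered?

11.98

n(acid) = 0.05145 x 0.01834 = 0.0009436 mol; n(NaOH) added = 0.2105 x 0.005560 = 0.001170 mol.
Base is in excess by 0.001170 - 0.0009436 = 0.0002268 mol in a total volume of 0.02390 L.
[OH^-] = 0.0002268/0.02390 = 0.009489 M, so pOH = 2.02 and pH = 14.00 - 2.02 = 11.98.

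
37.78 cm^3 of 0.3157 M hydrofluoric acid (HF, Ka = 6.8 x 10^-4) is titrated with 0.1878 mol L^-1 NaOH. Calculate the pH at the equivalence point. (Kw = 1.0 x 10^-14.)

n(HF) = 0.3157 x 0.03778 = 0.01193 mol; V(NaOH) at equivalence = 0.01193/0.1878 = 0.06351 L.
At equivalence all the acid is converted to F-; total volume = 0.03778 + 0.06351 = 0.1013 L, so [F-] = 0.01193/0.1013 = 0.1178 M.
Kb = Kw/Ka = 1.0e-14 / 6.8 x 10^-4 = 1.47e-11.
[OH^-] = sqrt(Kb x [F-]) = sqrt(1.47e-11 x 0.1178) = 1.32e-6 M.
pOH = 5.88, so pH = 14.00 - 5.88 = 8.12.

8.12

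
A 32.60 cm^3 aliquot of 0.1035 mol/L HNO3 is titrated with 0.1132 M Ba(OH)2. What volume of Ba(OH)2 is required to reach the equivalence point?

14.9 mL

n(HNO3) = 0.1035 mol/L x 0.03260 L = 0.003374 mol.
The neutralisation is 2 HNO3 : 1 Ba(OH)2, so n(Ba(OH)2) = 0.003374 x 1/2 = 0.001687 mol.
V(Ba(OH)2) = 0.001687 / 0.1132 = 0.01490 L = 14.9 mL.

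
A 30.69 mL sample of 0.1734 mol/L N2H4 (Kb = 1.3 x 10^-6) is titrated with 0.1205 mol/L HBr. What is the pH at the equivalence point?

n(N2H4) = 0.1734 x 0.03069 = 0.005322 mol; V(HBr) at equivalence = 0.005322/0.1205 = 0.04416 L.
At equivalence the base is fully converted to N2H5+; total volume = 0.07485 L, so [N2H5+] = 0.005322/0.07485 = 0.07109 M.
Ka(N2H5+) = Kw/Kb = 1.0e-14 / 1.3 x 10^-6 = 7.69e-9.
[H^+] = sqrt(Ka x [N2H5+]) = sqrt(7.69e-9 x 0.07109) = 2.34e-5 M.
pH = -log(2.34e-5) = 4.63.

4.63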